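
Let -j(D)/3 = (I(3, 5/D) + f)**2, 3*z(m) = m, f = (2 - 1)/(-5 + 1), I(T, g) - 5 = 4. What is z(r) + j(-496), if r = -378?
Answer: -5691/16 ≈ -355.69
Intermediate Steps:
I(T, g) = 9 (I(T, g) = 5 + 4 = 9)
f = -1/4 (f = 1/(-4) = 1*(-1/4) = -1/4 ≈ -0.25000)
z(m) = m/3
j(D) = -3675/16 (j(D) = -3*(9 - 1/4)**2 = -3*(35/4)**2 = -3*1225/16 = -3675/16)
z(r) + j(-496) = (1/3)*(-378) - 3675/16 = -126 - 3675/16 = -5691/16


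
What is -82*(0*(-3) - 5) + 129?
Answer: 539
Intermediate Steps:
-82*(0*(-3) - 5) + 129 = -82*(0 - 5) + 129 = -82*(-5) + 129 = 410 + 129 = 539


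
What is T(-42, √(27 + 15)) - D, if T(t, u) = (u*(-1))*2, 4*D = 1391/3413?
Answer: -1391/13652 - 2*√42 ≈ -13.063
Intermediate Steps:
D = 1391/13652 (D = (1391/3413)/4 = (1391*(1/3413))/4 = (¼)*(1391/3413) = 1391/13652 ≈ 0.10189)
T(t, u) = -2*u (T(t, u) = -u*2 = -2*u)
T(-42, √(27 + 15)) - D = -2*√(27 + 15) - 1*1391/13652 = -2*√42 - 1391/13652 = -1391/13652 - 2*√42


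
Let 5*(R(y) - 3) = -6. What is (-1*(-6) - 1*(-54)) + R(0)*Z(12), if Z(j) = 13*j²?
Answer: 17148/5 ≈ 3429.6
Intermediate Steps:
R(y) = 9/5 (R(y) = 3 + (⅕)*(-6) = 3 - 6/5 = 9/5)
(-1*(-6) - 1*(-54)) + R(0)*Z(12) = (-1*(-6) - 1*(-54)) + 9*(13*12²)/5 = (6 + 54) + 9*(13*144)/5 = 60 + (9/5)*1872 = 60 + 16848/5 = 17148/5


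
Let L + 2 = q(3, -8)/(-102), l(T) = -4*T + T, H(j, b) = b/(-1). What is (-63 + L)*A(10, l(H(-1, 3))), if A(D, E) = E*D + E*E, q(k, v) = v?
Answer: -188727/17 ≈ -11102.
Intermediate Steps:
H(j, b) = -b (H(j, b) = b*(-1) = -b)
l(T) = -3*T
A(D, E) = E**2 + D*E (A(D, E) = D*E + E**2 = E**2 + D*E)
L = -98/51 (L = -2 - 8/(-102) = -2 - 8*(-1/102) = -2 + 4/51 = -98/51 ≈ -1.9216)
(-63 + L)*A(10, l(H(-1, 3))) = (-63 - 98/51)*((-(-3)*3)*(10 - (-3)*3)) = -3311*(-3*(-3))*(10 - 3*(-3))/51 = -9933*(10 + 9)/17 = -9933*19/17 = -3311/51*171 = -188727/17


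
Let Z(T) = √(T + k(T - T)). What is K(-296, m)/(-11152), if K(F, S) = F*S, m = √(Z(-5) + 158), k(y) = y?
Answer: 37*√(158 + I*√5)/1394 ≈ 0.33364 + 0.0023608*I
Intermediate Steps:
Z(T) = √T (Z(T) = √(T + (T - T)) = √(T + 0) = √T)
m = √(158 + I*√5) (m = √(√(-5) + 158) = √(I*√5 + 158) = √(158 + I*√5) ≈ 12.57 + 0.08894*I)
K(-296, m)/(-11152) = -296*√(158 + I*√5)/(-11152) = -296*√(158 + I*√5)*(-1/11152) = 37*√(158 + I*√5)/1394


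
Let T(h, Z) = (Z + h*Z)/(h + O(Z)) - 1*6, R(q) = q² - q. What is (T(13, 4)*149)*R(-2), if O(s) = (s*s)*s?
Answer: -51852/11 ≈ -4713.8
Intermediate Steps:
O(s) = s³ (O(s) = s²*s = s³)
T(h, Z) = -6 + (Z + Z*h)/(h + Z³) (T(h, Z) = (Z + h*Z)/(h + Z³) - 1*6 = (Z + Z*h)/(h + Z³) - 6 = -6 + (Z + Z*h)/(h + Z³))
(T(13, 4)*149)*R(-2) = (((4 - 6*13 - 6*4³ + 4*13)/(13 + 4³))*149)*(-2*(-1 - 2)) = (((4 - 78 - 6*64 + 52)/(13 + 64))*149)*(-2*(-3)) = (((4 - 78 - 384 + 52)/77)*149)*6 = (((1/77)*(-406))*149)*6 = -58/11*149*6 = -8642/11*6 = -51852/11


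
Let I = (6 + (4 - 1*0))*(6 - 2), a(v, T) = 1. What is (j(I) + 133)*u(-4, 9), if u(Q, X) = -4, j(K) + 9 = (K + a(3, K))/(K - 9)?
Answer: -15540/31 ≈ -501.29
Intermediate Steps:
I = 40 (I = (6 + (4 + 0))*4 = (6 + 4)*4 = 10*4 = 40)
j(K) = -9 + (1 + K)/(-9 + K) (j(K) = -9 + (K + 1)/(K - 9) = -9 + (1 + K)/(-9 + K))
(j(I) + 133)*u(-4, 9) = (2*(41 - 4*40)/(-9 + 40) + 133)*(-4) = (2*(41 - 160)/31 + 133)*(-4) = (2*(1/31)*(-119) + 133)*(-4) = (-238/31 + 133)*(-4) = (3885/31)*(-4) = -15540/31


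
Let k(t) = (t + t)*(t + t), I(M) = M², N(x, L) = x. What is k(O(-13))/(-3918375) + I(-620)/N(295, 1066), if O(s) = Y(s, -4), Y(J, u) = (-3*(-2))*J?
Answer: 33471470464/25687125 ≈ 1303.0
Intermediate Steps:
Y(J, u) = 6*J
O(s) = 6*s
k(t) = 4*t² (k(t) = (2*t)*(2*t) = 4*t²)
k(O(-13))/(-3918375) + I(-620)/N(295, 1066) = (4*(6*(-13))²)/(-3918375) + (-620)²/295 = (4*(-78)²)*(-1/3918375) + 384400*(1/295) = (4*6084)*(-1/3918375) + 76880/59 = 24336*(-1/3918375) + 76880/59 = -2704/435375 + 76880/59 = 33471470464/25687125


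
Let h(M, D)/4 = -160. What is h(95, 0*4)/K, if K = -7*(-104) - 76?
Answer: -160/163 ≈ -0.98160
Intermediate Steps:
h(M, D) = -640 (h(M, D) = 4*(-160) = -640)
K = 652 (K = 728 - 76 = 652)
h(95, 0*4)/K = -640/652 = -640*1/652 = -160/163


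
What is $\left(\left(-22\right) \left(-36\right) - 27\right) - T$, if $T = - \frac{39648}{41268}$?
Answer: $\frac{2634139}{3439} \approx 765.96$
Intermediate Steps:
$T = - \frac{3304}{3439}$ ($T = \left(-39648\right) \frac{1}{41268} = - \frac{3304}{3439} \approx -0.96074$)
$\left(\left(-22\right) \left(-36\right) - 27\right) - T = \left(\left(-22\right) \left(-36\right) - 27\right) - - \frac{3304}{3439} = \left(792 - 27\right) + \frac{3304}{3439} = 765 + \frac{3304}{3439} = \frac{2634139}{3439}$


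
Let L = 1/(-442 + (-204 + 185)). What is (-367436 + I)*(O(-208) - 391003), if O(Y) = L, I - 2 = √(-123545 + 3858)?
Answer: 66230854462656/461 - 180252384*I*√119687/461 ≈ 1.4367e+11 - 1.3527e+8*I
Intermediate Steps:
I = 2 + I*√119687 (I = 2 + √(-123545 + 3858) = 2 + √(-119687) = 2 + I*√119687 ≈ 2.0 + 345.96*I)
L = -1/461 (L = 1/(-442 - 19) = 1/(-461) = -1/461 ≈ -0.0021692)
O(Y) = -1/461
(-367436 + I)*(O(-208) - 391003) = (-367436 + (2 + I*√119687))*(-1/461 - 391003) = (-367434 + I*√119687)*(-180252384/461) = 66230854462656/461 - 180252384*I*√119687/461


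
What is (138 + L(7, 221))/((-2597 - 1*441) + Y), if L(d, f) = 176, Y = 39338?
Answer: 157/18150 ≈ 0.0086501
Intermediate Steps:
(138 + L(7, 221))/((-2597 - 1*441) + Y) = (138 + 176)/((-2597 - 1*441) + 39338) = 314/((-2597 - 441) + 39338) = 314/(-3038 + 39338) = 314/36300 = 314*(1/36300) = 157/18150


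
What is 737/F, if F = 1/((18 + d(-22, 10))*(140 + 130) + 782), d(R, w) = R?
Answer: -219626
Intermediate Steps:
F = -1/298 (F = 1/((18 - 22)*(140 + 130) + 782) = 1/(-4*270 + 782) = 1/(-1080 + 782) = 1/(-298) = -1/298 ≈ -0.0033557)
737/F = 737/(-1/298) = 737*(-298) = -219626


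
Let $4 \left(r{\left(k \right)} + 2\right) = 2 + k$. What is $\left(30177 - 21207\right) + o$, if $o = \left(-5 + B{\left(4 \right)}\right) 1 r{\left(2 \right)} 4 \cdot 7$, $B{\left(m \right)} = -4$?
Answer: $9222$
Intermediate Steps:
$r{\left(k \right)} = - \frac{3}{2} + \frac{k}{4}$ ($r{\left(k \right)} = -2 + \frac{2 + k}{4} = -2 + \left(\frac{1}{2} + \frac{k}{4}\right) = - \frac{3}{2} + \frac{k}{4}$)
$o = 252$ ($o = \left(-5 - 4\right) 1 \left(- \frac{3}{2} + \frac{1}{4} \cdot 2\right) 4 \cdot 7 = \left(-9\right) 1 \left(- \frac{3}{2} + \frac{1}{2}\right) 28 = \left(-9\right) \left(-1\right) 28 = 9 \cdot 28 = 252$)
$\left(30177 - 21207\right) + o = \left(30177 - 21207\right) + 252 = 8970 + 252 = 9222$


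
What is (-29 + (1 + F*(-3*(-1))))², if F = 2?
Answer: 484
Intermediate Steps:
(-29 + (1 + F*(-3*(-1))))² = (-29 + (1 + 2*(-3*(-1))))² = (-29 + (1 + 2*3))² = (-29 + (1 + 6))² = (-29 + 7)² = (-22)² = 484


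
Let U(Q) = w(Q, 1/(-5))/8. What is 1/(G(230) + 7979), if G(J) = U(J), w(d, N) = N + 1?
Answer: 10/79791 ≈ 0.00012533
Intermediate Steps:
w(d, N) = 1 + N
U(Q) = ⅒ (U(Q) = (1 + 1/(-5))/8 = (1 - ⅕)*(⅛) = (⅘)*(⅛) = ⅒)
G(J) = ⅒
1/(G(230) + 7979) = 1/(⅒ + 7979) = 1/(79791/10) = 10/79791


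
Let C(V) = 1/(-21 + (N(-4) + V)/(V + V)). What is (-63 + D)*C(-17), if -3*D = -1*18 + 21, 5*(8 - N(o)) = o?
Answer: 10880/3529 ≈ 3.0830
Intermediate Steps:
N(o) = 8 - o/5
C(V) = 1/(-21 + (44/5 + V)/(2*V)) (C(V) = 1/(-21 + ((8 - ⅕*(-4)) + V)/(V + V)) = 1/(-21 + ((8 + ⅘) + V)/((2*V))) = 1/(-21 + (44/5 + V)*(1/(2*V))) = 1/(-21 + (44/5 + V)/(2*V)))
D = -1 (D = -(-1*18 + 21)/3 = -(-18 + 21)/3 = -⅓*3 = -1)
(-63 + D)*C(-17) = (-63 - 1)*(-10*(-17)/(-44 + 205*(-17))) = -(-640)*(-17)/(-44 - 3485) = -(-640)*(-17)/(-3529) = -(-640)*(-17)*(-1)/3529 = -64*(-170/3529) = 10880/3529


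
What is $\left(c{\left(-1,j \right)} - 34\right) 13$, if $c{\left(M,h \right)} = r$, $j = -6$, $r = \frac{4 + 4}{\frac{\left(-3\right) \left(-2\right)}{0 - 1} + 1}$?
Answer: $- \frac{2314}{5} \approx -462.8$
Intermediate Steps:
$r = - \frac{8}{5}$ ($r = \frac{8}{\frac{6}{-1} + 1} = \frac{8}{6 \left(-1\right) + 1} = \frac{8}{-6 + 1} = \frac{8}{-5} = 8 \left(- \frac{1}{5}\right) = - \frac{8}{5} \approx -1.6$)
$c{\left(M,h \right)} = - \frac{8}{5}$
$\left(c{\left(-1,j \right)} - 34\right) 13 = \left(- \frac{8}{5} - 34\right) 13 = \left(- \frac{178}{5}\right) 13 = - \frac{2314}{5}$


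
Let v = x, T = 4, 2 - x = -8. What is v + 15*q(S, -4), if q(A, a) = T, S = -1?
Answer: 70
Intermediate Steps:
x = 10 (x = 2 - 1*(-8) = 2 + 8 = 10)
v = 10
q(A, a) = 4
v + 15*q(S, -4) = 10 + 15*4 = 10 + 60 = 70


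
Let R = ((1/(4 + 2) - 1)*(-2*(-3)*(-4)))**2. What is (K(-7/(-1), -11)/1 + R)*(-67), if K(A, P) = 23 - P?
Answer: -29078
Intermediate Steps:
R = 400 (R = ((1/6 - 1)*(6*(-4)))**2 = ((1/6 - 1)*(-24))**2 = (-5/6*(-24))**2 = 20**2 = 400)
(K(-7/(-1), -11)/1 + R)*(-67) = ((23 - 1*(-11))/1 + 400)*(-67) = ((23 + 11)*1 + 400)*(-67) = (34*1 + 400)*(-67) = (34 + 400)*(-67) = 434*(-67) = -29078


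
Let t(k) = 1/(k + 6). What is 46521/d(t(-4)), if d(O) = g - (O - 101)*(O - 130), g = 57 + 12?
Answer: -62028/17261 ≈ -3.5935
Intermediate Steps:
t(k) = 1/(6 + k)
g = 69
d(O) = 69 - (-130 + O)*(-101 + O) (d(O) = 69 - (O - 101)*(O - 130) = 69 - (-101 + O)*(-130 + O) = 69 - (-130 + O)*(-101 + O))
46521/d(t(-4)) = 46521/(-13061 - (1/(6 - 4))² + 231/(6 - 4)) = 46521/(-13061 - (1/2)² + 231/2) = 46521/(-13061 - (½)² + 231*(½)) = 46521/(-13061 - 1*¼ + 231/2) = 46521/(-13061 - ¼ + 231/2) = 46521/(-51783/4) = 46521*(-4/51783) = -62028/17261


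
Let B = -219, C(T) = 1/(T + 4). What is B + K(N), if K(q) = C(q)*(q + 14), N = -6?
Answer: -223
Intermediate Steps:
C(T) = 1/(4 + T)
K(q) = (14 + q)/(4 + q) (K(q) = (q + 14)/(4 + q) = (14 + q)/(4 + q))
B + K(N) = -219 + (14 - 6)/(4 - 6) = -219 + 8/(-2) = -219 - ½*8 = -219 - 4 = -223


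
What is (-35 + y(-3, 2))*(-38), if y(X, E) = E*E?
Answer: 1178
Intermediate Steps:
y(X, E) = E²
(-35 + y(-3, 2))*(-38) = (-35 + 2²)*(-38) = (-35 + 4)*(-38) = -31*(-38) = 1178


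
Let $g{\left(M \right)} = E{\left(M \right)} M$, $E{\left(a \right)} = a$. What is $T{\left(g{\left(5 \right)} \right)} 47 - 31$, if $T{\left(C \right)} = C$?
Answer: $1144$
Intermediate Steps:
$g{\left(M \right)} = M^{2}$ ($g{\left(M \right)} = M M = M^{2}$)
$T{\left(g{\left(5 \right)} \right)} 47 - 31 = 5^{2} \cdot 47 - 31 = 25 \cdot 47 - 31 = 1175 - 31 = 1144$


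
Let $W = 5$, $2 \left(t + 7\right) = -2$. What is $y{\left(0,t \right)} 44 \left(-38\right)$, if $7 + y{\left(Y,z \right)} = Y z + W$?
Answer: $3344$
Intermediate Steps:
$t = -8$ ($t = -7 + \frac{1}{2} \left(-2\right) = -7 - 1 = -8$)
$y{\left(Y,z \right)} = -2 + Y z$ ($y{\left(Y,z \right)} = -7 + \left(Y z + 5\right) = -7 + \left(5 + Y z\right) = -2 + Y z$)
$y{\left(0,t \right)} 44 \left(-38\right) = \left(-2 + 0 \left(-8\right)\right) 44 \left(-38\right) = \left(-2 + 0\right) 44 \left(-38\right) = \left(-2\right) 44 \left(-38\right) = \left(-88\right) \left(-38\right) = 3344$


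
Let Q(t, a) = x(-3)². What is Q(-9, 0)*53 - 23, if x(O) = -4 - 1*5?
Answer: 4270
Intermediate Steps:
x(O) = -9 (x(O) = -4 - 5 = -9)
Q(t, a) = 81 (Q(t, a) = (-9)² = 81)
Q(-9, 0)*53 - 23 = 81*53 - 23 = 4293 - 23 = 4270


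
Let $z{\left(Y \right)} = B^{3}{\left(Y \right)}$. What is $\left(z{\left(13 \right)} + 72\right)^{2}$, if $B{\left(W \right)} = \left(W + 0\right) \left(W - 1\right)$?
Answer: $14413321134144$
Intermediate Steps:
$B{\left(W \right)} = W \left(-1 + W\right)$
$z{\left(Y \right)} = Y^{3} \left(-1 + Y\right)^{3}$ ($z{\left(Y \right)} = \left(Y \left(-1 + Y\right)\right)^{3} = Y^{3} \left(-1 + Y\right)^{3}$)
$\left(z{\left(13 \right)} + 72\right)^{2} = \left(13^{3} \left(-1 + 13\right)^{3} + 72\right)^{2} = \left(2197 \cdot 12^{3} + 72\right)^{2} = \left(2197 \cdot 1728 + 72\right)^{2} = \left(3796416 + 72\right)^{2} = 3796488^{2} = 14413321134144$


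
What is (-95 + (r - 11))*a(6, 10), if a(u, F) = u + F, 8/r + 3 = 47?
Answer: -18624/11 ≈ -1693.1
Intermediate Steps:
r = 2/11 (r = 8/(-3 + 47) = 8/44 = 8*(1/44) = 2/11 ≈ 0.18182)
a(u, F) = F + u
(-95 + (r - 11))*a(6, 10) = (-95 + (2/11 - 11))*(10 + 6) = (-95 - 119/11)*16 = -1164/11*16 = -18624/11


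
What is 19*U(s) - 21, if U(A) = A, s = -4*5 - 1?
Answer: -420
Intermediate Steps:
s = -21 (s = -20 - 1 = -21)
19*U(s) - 21 = 19*(-21) - 21 = -399 - 21 = -420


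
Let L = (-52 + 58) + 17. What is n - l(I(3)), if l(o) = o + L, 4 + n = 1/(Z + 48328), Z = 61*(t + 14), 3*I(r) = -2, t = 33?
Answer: -449378/17065 ≈ -26.333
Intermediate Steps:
I(r) = -⅔ (I(r) = (⅓)*(-2) = -⅔)
L = 23 (L = 6 + 17 = 23)
Z = 2867 (Z = 61*(33 + 14) = 61*47 = 2867)
n = -204779/51195 (n = -4 + 1/(2867 + 48328) = -4 + 1/51195 = -204779/51195 ≈ -4.0000)
l(o) = 23 + o (l(o) = o + 23 = 23 + o)
n - l(I(3)) = -204779/51195 - (23 - ⅔) = -204779/51195 - 1*67/3 = -204779/51195 - 67/3 = -449378/17065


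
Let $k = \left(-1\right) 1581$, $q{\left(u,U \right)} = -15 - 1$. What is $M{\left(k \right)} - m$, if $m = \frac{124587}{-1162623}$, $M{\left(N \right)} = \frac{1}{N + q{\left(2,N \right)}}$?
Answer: $\frac{65934272}{618902977} \approx 0.10653$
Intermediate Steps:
$q{\left(u,U \right)} = -16$ ($q{\left(u,U \right)} = -15 - 1 = -16$)
$k = -1581$
$M{\left(N \right)} = \frac{1}{-16 + N}$ ($M{\left(N \right)} = \frac{1}{N - 16} = \frac{1}{-16 + N}$)
$m = - \frac{41529}{387541}$ ($m = 124587 \left(- \frac{1}{1162623}\right) = - \frac{41529}{387541} \approx -0.10716$)
$M{\left(k \right)} - m = \frac{1}{-16 - 1581} - - \frac{41529}{387541} = \frac{1}{-1597} + \frac{41529}{387541} = - \frac{1}{1597} + \frac{41529}{387541} = \frac{65934272}{618902977}$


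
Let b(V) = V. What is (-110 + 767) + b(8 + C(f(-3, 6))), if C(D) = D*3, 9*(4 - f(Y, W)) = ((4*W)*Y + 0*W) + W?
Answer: 699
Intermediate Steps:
f(Y, W) = 4 - W/9 - 4*W*Y/9 (f(Y, W) = 4 - (((4*W)*Y + 0*W) + W)/9 = 4 - ((4*W*Y + 0) + W)/9 = 4 - (4*W*Y + W)/9 = 4 - (W + 4*W*Y)/9 = 4 + (-W/9 - 4*W*Y/9) = 4 - W/9 - 4*W*Y/9)
C(D) = 3*D
(-110 + 767) + b(8 + C(f(-3, 6))) = (-110 + 767) + (8 + 3*(4 - 1/9*6 - 4/9*6*(-3))) = 657 + (8 + 3*(4 - 2/3 + 8)) = 657 + (8 + 3*(34/3)) = 657 + (8 + 34) = 657 + 42 = 699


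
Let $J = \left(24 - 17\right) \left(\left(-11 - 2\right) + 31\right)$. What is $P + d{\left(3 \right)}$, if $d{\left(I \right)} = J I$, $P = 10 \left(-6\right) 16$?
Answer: $-582$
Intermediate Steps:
$P = -960$ ($P = \left(-60\right) 16 = -960$)
$J = 126$ ($J = 7 \left(-13 + 31\right) = 7 \cdot 18 = 126$)
$d{\left(I \right)} = 126 I$
$P + d{\left(3 \right)} = -960 + 126 \cdot 3 = -960 + 378 = -582$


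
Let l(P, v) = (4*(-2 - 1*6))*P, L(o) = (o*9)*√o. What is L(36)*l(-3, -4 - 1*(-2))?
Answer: 186624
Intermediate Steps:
L(o) = 9*o^(3/2) (L(o) = (9*o)*√o = 9*o^(3/2))
l(P, v) = -32*P (l(P, v) = (4*(-2 - 6))*P = (4*(-8))*P = -32*P)
L(36)*l(-3, -4 - 1*(-2)) = (9*36^(3/2))*(-32*(-3)) = (9*216)*96 = 1944*96 = 186624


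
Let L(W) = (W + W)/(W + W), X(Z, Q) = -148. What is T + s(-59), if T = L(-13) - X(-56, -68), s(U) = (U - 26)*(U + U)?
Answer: 10179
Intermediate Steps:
L(W) = 1 (L(W) = (2*W)/((2*W)) = (2*W)*(1/(2*W)) = 1)
s(U) = 2*U*(-26 + U) (s(U) = (-26 + U)*(2*U) = 2*U*(-26 + U))
T = 149 (T = 1 - 1*(-148) = 1 + 148 = 149)
T + s(-59) = 149 + 2*(-59)*(-26 - 59) = 149 + 2*(-59)*(-85) = 149 + 10030 = 10179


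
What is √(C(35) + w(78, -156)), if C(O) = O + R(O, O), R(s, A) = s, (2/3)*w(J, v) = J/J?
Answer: √286/2 ≈ 8.4558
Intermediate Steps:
w(J, v) = 3/2 (w(J, v) = 3*(J/J)/2 = (3/2)*1 = 3/2)
C(O) = 2*O (C(O) = O + O = 2*O)
√(C(35) + w(78, -156)) = √(2*35 + 3/2) = √(70 + 3/2) = √(143/2) = √286/2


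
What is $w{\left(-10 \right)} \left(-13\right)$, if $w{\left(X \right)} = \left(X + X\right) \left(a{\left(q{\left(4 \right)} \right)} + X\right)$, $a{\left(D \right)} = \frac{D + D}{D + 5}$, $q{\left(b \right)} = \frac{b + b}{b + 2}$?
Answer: $- \frac{47320}{19} \approx -2490.5$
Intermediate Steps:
$q{\left(b \right)} = \frac{2 b}{2 + b}$
$a{\left(D \right)} = \frac{2 D}{5 + D}$
$w{\left(X \right)} = 2 X \left(\frac{8}{19} + X\right)$ ($w{\left(X \right)} = \left(X + X\right) \left(\frac{2 \cdot 2 \cdot 4 \frac{1}{2 + 4}}{5 + 2 \cdot 4 \frac{1}{2 + 4}} + X\right) = 2 X \left(\frac{2 \cdot 2 \cdot 4 \cdot \frac{1}{6}}{5 + 2 \cdot 4 \cdot \frac{1}{6}} + X\right) = 2 X \left(2 \cdot \frac{4}{3} \frac{1}{5 + \frac{4}{3}} + X\right) = 2 X \left(2 \cdot \frac{4}{3} \frac{1}{\frac{19}{3}} + X\right) = 2 X \left(2 \cdot \frac{4}{3} \cdot \frac{3}{19} + X\right) = 2 X \left(\frac{8}{19} + X\right)$)
$w{\left(-10 \right)} \left(-13\right) = \frac{2}{19} \left(-10\right) \left(8 + 19 \left(-10\right)\right) \left(-13\right) = \frac{2}{19} \left(-10\right) \left(8 - 190\right) \left(-13\right) = \frac{2}{19} \left(-10\right) \left(-182\right) \left(-13\right) = \frac{3640}{19} \left(-13\right) = - \frac{47320}{19}$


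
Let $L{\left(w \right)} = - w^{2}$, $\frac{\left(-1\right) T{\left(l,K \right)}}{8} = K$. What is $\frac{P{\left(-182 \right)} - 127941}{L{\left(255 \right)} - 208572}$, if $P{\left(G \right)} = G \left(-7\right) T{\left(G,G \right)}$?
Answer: $- \frac{1727003}{273597} \approx -6.3122$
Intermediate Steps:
$T{\left(l,K \right)} = - 8 K$
$P{\left(G \right)} = 56 G^{2}$ ($P{\left(G \right)} = G \left(-7\right) \left(- 8 G\right) = - 7 G \left(- 8 G\right) = 56 G^{2}$)
$\frac{P{\left(-182 \right)} - 127941}{L{\left(255 \right)} - 208572} = \frac{56 \left(-182\right)^{2} - 127941}{- 255^{2} - 208572} = \frac{56 \cdot 33124 - 127941}{\left(-1\right) 65025 - 208572} = \frac{1854944 - 127941}{-65025 - 208572} = \frac{1727003}{-273597} = 1727003 \left(- \frac{1}{273597}\right) = - \frac{1727003}{273597}$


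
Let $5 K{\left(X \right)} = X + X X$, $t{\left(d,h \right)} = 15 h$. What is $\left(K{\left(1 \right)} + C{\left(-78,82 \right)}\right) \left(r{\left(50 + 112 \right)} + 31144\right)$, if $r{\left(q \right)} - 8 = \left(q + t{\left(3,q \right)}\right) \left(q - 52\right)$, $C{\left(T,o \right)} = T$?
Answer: $- \frac{122713536}{5} \approx -2.4543 \cdot 10^{7}$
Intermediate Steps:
$K{\left(X \right)} = \frac{X}{5} + \frac{X^{2}}{5}$ ($K{\left(X \right)} = \frac{X + X X}{5} = \frac{X + X^{2}}{5} = \frac{X}{5} + \frac{X^{2}}{5}$)
$r{\left(q \right)} = 8 + 16 q \left(-52 + q\right)$ ($r{\left(q \right)} = 8 + \left(q + 15 q\right) \left(q - 52\right) = 8 + 16 q \left(-52 + q\right)$)
$\left(K{\left(1 \right)} + C{\left(-78,82 \right)}\right) \left(r{\left(50 + 112 \right)} + 31144\right) = \left(\frac{1}{5} \cdot 1 \left(1 + 1\right) - 78\right) \left(\left(8 - 832 \left(50 + 112\right) + 16 \left(50 + 112\right)^{2}\right) + 31144\right) = \left(\frac{1}{5} \cdot 1 \cdot 2 - 78\right) \left(\left(8 - 134784 + 16 \cdot 162^{2}\right) + 31144\right) = \left(\frac{2}{5} - 78\right) \left(\left(8 - 134784 + 16 \cdot 26244\right) + 31144\right) = - \frac{388 \left(\left(8 - 134784 + 419904\right) + 31144\right)}{5} = - \frac{388 \left(285128 + 31144\right)}{5} = \left(- \frac{388}{5}\right) 316272 = - \frac{122713536}{5}$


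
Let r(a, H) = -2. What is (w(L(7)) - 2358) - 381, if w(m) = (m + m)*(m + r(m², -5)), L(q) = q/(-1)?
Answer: -2613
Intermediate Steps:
L(q) = -q (L(q) = q*(-1) = -q)
w(m) = 2*m*(-2 + m) (w(m) = (m + m)*(m - 2) = (2*m)*(-2 + m) = 2*m*(-2 + m))
(w(L(7)) - 2358) - 381 = (2*(-1*7)*(-2 - 1*7) - 2358) - 381 = (2*(-7)*(-2 - 7) - 2358) - 381 = (2*(-7)*(-9) - 2358) - 381 = (126 - 2358) - 381 = -2232 - 381 = -2613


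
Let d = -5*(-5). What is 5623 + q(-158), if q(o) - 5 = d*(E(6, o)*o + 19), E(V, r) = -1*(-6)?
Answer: -17597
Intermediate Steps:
E(V, r) = 6
d = 25
q(o) = 480 + 150*o (q(o) = 5 + 25*(6*o + 19) = 5 + 25*(19 + 6*o) = 5 + (475 + 150*o) = 480 + 150*o)
5623 + q(-158) = 5623 + (480 + 150*(-158)) = 5623 + (480 - 23700) = 5623 - 23220 = -17597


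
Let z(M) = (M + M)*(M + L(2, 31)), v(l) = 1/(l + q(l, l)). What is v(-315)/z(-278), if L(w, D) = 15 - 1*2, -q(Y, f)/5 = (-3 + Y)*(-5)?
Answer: -1/1217765100 ≈ -8.2118e-10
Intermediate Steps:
q(Y, f) = -75 + 25*Y (q(Y, f) = -5*(-3 + Y)*(-5) = -5*(15 - 5*Y) = -75 + 25*Y)
L(w, D) = 13 (L(w, D) = 15 - 2 = 13)
v(l) = 1/(-75 + 26*l) (v(l) = 1/(l + (-75 + 25*l)) = 1/(-75 + 26*l))
z(M) = 2*M*(13 + M) (z(M) = (M + M)*(M + 13) = (2*M)*(13 + M) = 2*M*(13 + M))
v(-315)/z(-278) = 1/((-75 + 26*(-315))*((2*(-278)*(13 - 278)))) = 1/((-75 - 8190)*((2*(-278)*(-265)))) = 1/(-8265*147340) = -1/8265*1/147340 = -1/1217765100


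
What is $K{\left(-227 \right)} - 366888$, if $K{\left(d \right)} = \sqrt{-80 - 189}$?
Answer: $-366888 + i \sqrt{269} \approx -3.6689 \cdot 10^{5} + 16.401 i$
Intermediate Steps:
$K{\left(d \right)} = i \sqrt{269}$ ($K{\left(d \right)} = \sqrt{-269} = i \sqrt{269}$)
$K{\left(-227 \right)} - 366888 = i \sqrt{269} - 366888 = -366888 + i \sqrt{269}$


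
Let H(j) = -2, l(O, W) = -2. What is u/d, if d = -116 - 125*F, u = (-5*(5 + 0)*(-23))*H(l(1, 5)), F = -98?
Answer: -575/6067 ≈ -0.094775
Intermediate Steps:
u = -1150 (u = (-5*(5 + 0)*(-23))*(-2) = (-5*5*(-23))*(-2) = -25*(-23)*(-2) = 575*(-2) = -1150)
d = 12134 (d = -116 - 125*(-98) = -116 + 12250 = 12134)
u/d = -1150/12134 = -1150*1/12134 = -575/6067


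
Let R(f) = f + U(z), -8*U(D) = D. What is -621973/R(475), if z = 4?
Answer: -1243946/949 ≈ -1310.8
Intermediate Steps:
U(D) = -D/8
R(f) = -½ + f (R(f) = f - ⅛*4 = f - ½ = -½ + f)
-621973/R(475) = -621973/(-½ + 475) = -621973/949/2 = -621973*2/949 = -1243946/949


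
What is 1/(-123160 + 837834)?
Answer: 1/714674 ≈ 1.3992e-6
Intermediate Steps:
1/(-123160 + 837834) = 1/714674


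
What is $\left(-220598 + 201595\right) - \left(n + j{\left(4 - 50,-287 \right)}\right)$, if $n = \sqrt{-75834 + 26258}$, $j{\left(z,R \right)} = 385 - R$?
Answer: $-19675 - 2 i \sqrt{12394} \approx -19675.0 - 222.66 i$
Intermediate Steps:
$n = 2 i \sqrt{12394}$ ($n = \sqrt{-49576} = 2 i \sqrt{12394} \approx 222.66 i$)
$\left(-220598 + 201595\right) - \left(n + j{\left(4 - 50,-287 \right)}\right) = \left(-220598 + 201595\right) - \left(2 i \sqrt{12394} + \left(385 - -287\right)\right) = -19003 - \left(2 i \sqrt{12394} + \left(385 + 287\right)\right) = -19003 - \left(2 i \sqrt{12394} + 672\right) = -19003 - \left(672 + 2 i \sqrt{12394}\right) = -19675 - 2 i \sqrt{12394}$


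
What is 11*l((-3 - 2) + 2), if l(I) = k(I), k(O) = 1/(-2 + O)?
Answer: -11/5 ≈ -2.2000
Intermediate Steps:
l(I) = 1/(-2 + I)
11*l((-3 - 2) + 2) = 11/(-2 + ((-3 - 2) + 2)) = 11/(-2 + (-5 + 2)) = 11/(-2 - 3) = 11/(-5) = 11*(-⅕) = -11/5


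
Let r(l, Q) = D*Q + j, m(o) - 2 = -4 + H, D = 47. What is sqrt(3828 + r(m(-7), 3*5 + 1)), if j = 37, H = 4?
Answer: 9*sqrt(57) ≈ 67.948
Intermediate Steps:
m(o) = 2 (m(o) = 2 + (-4 + 4) = 2 + 0 = 2)
r(l, Q) = 37 + 47*Q (r(l, Q) = 47*Q + 37 = 37 + 47*Q)
sqrt(3828 + r(m(-7), 3*5 + 1)) = sqrt(3828 + (37 + 47*(3*5 + 1))) = sqrt(3828 + (37 + 47*(15 + 1))) = sqrt(3828 + (37 + 47*16)) = sqrt(3828 + (37 + 752)) = sqrt(3828 + 789) = sqrt(4617) = 9*sqrt(57)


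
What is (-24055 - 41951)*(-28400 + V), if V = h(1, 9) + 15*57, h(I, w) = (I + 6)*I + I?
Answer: 1817607222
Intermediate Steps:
h(I, w) = I + I*(6 + I) (h(I, w) = (6 + I)*I + I = I*(6 + I) + I = I + I*(6 + I))
V = 863 (V = 1*(7 + 1) + 15*57 = 1*8 + 855 = 8 + 855 = 863)
(-24055 - 41951)*(-28400 + V) = (-24055 - 41951)*(-28400 + 863) = -66006*(-27537) = 1817607222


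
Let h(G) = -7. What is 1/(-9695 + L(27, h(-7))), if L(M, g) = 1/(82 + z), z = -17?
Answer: -65/630174 ≈ -0.00010315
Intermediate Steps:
L(M, g) = 1/65 (L(M, g) = 1/(82 - 17) = 1/65)
1/(-9695 + L(27, h(-7))) = 1/(-9695 + 1/65) = 1/(-630174/65) = -65/630174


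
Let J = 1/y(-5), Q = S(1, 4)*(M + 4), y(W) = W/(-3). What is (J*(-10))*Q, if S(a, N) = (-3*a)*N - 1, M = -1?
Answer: 234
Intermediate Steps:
S(a, N) = -1 - 3*N*a (S(a, N) = -3*N*a - 1 = -1 - 3*N*a)
y(W) = -W/3 (y(W) = W*(-⅓) = -W/3)
Q = -39 (Q = (-1 - 3*4*1)*(-1 + 4) = (-1 - 12)*3 = -13*3 = -39)
J = ⅗ (J = 1/(-⅓*(-5)) = 1/(5/3) = ⅗ ≈ 0.60000)
(J*(-10))*Q = ((⅗)*(-10))*(-39) = -6*(-39) = 234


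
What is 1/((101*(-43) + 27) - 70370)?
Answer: -1/74686 ≈ -1.3389e-5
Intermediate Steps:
1/((101*(-43) + 27) - 70370) = 1/((-4343 + 27) - 70370) = 1/(-4316 - 70370) = 1/(-74686) = -1/74686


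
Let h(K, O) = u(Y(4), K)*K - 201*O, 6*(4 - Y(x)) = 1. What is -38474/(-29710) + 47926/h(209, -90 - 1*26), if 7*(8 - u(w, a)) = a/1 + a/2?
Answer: 14176014213/3250110595 ≈ 4.3617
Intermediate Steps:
Y(x) = 23/6 (Y(x) = 4 - 1/6*1 = 4 - 1/6 = 23/6)
u(w, a) = 8 - 3*a/14 (u(w, a) = 8 - (a/1 + a/2)/7 = 8 - (a*1 + a*(1/2))/7 = 8 - (a + a/2)/7 = 8 - 3*a/14)
h(K, O) = -201*O + K*(8 - 3*K/14) (h(K, O) = (8 - 3*K/14)*K - 201*O = K*(8 - 3*K/14) - 201*O = -201*O + K*(8 - 3*K/14))
-38474/(-29710) + 47926/h(209, -90 - 1*26) = -38474/(-29710) + 47926/(-201*(-90 - 1*26) - 1/14*209*(-112 + 3*209)) = -38474*(-1/29710) + 47926/(-201*(-90 - 26) - 1/14*209*(-112 + 627)) = 19237/14855 + 47926/(-201*(-116) - 1/14*209*515) = 19237/14855 + 47926/(23316 - 107635/14) = 19237/14855 + 47926/(218789/14) = 19237/14855 + 47926*(14/218789) = 19237/14855 + 670964/218789 = 14176014213/3250110595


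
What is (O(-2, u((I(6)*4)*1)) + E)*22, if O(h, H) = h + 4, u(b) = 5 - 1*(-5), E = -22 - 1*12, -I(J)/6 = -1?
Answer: -704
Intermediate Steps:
I(J) = 6 (I(J) = -6*(-1) = 6)
E = -34 (E = -22 - 12 = -34)
u(b) = 10 (u(b) = 5 + 5 = 10)
O(h, H) = 4 + h
(O(-2, u((I(6)*4)*1)) + E)*22 = ((4 - 2) - 34)*22 = (2 - 34)*22 = -32*22 = -704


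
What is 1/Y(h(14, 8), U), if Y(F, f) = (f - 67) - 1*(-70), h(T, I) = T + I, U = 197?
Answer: 1/200 ≈ 0.0050000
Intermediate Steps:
h(T, I) = I + T
Y(F, f) = 3 + f (Y(F, f) = (-67 + f) + 70 = 3 + f)
1/Y(h(14, 8), U) = 1/(3 + 197) = 1/200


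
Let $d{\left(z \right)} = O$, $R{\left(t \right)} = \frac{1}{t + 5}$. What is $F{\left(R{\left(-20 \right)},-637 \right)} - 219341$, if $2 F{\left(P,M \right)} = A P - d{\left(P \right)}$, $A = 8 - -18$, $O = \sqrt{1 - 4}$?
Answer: $- \frac{3290128}{15} - \frac{i \sqrt{3}}{2} \approx -2.1934 \cdot 10^{5} - 0.86602 i$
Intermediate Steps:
$R{\left(t \right)} = \frac{1}{5 + t}$
$O = i \sqrt{3}$ ($O = \sqrt{-3} = i \sqrt{3} \approx 1.732 i$)
$d{\left(z \right)} = i \sqrt{3}$
$A = 26$ ($A = 8 + 18 = 26$)
$F{\left(P,M \right)} = 13 P - \frac{i \sqrt{3}}{2}$ ($F{\left(P,M \right)} = \frac{26 P - i \sqrt{3}}{2} = 13 P - \frac{i \sqrt{3}}{2}$)
$F{\left(R{\left(-20 \right)},-637 \right)} - 219341 = \left(\frac{13}{5 - 20} - \frac{i \sqrt{3}}{2}\right) - 219341 = \left(\frac{13}{-15} - \frac{i \sqrt{3}}{2}\right) - 219341 = \left(13 \left(- \frac{1}{15}\right) - \frac{i \sqrt{3}}{2}\right) - 219341 = \left(- \frac{13}{15} - \frac{i \sqrt{3}}{2}\right) - 219341 = - \frac{3290128}{15} - \frac{i \sqrt{3}}{2}$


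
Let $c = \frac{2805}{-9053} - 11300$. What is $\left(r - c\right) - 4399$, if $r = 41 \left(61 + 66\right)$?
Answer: $\frac{9965139}{823} \approx 12108.0$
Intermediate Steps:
$c = - \frac{9300155}{823}$ ($c = 2805 \left(- \frac{1}{9053}\right) - 11300 = - \frac{255}{823} - 11300 = - \frac{9300155}{823} \approx -11300.0$)
$r = 5207$ ($r = 41 \cdot 127 = 5207$)
$\left(r - c\right) - 4399 = \left(5207 - - \frac{9300155}{823}\right) - 4399 = \left(5207 + \frac{9300155}{823}\right) - 4399 = \frac{13585516}{823} - 4399 = \frac{9965139}{823}$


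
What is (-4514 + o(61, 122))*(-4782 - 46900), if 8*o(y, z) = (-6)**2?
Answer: 233059979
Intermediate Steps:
o(y, z) = 9/2 (o(y, z) = (1/8)*(-6)**2 = (1/8)*36 = 9/2)
(-4514 + o(61, 122))*(-4782 - 46900) = (-4514 + 9/2)*(-4782 - 46900) = -9019/2*(-51682) = 233059979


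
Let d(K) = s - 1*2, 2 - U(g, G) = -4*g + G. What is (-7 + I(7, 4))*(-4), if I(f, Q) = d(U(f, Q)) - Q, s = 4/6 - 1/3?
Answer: 152/3 ≈ 50.667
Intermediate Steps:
U(g, G) = 2 - G + 4*g (U(g, G) = 2 - (-4*g + G) = 2 - (G - 4*g) = 2 + (-G + 4*g) = 2 - G + 4*g)
s = 1/3 (s = 4*(1/6) - 1*1/3 = 2/3 - 1/3 = 1/3 ≈ 0.33333)
d(K) = -5/3 (d(K) = 1/3 - 1*2 = 1/3 - 2 = -5/3)
I(f, Q) = -5/3 - Q
(-7 + I(7, 4))*(-4) = (-7 + (-5/3 - 1*4))*(-4) = (-7 + (-5/3 - 4))*(-4) = (-7 - 17/3)*(-4) = -38/3*(-4) = 152/3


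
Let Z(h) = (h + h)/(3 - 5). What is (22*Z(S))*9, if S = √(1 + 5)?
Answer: -198*√6 ≈ -485.00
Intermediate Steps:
S = √6 ≈ 2.4495
Z(h) = -h (Z(h) = (2*h)/(-2) = (2*h)*(-½) = -h)
(22*Z(S))*9 = (22*(-√6))*9 = -22*√6*9 = -198*√6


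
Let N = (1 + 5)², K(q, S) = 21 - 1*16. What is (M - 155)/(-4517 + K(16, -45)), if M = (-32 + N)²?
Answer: 139/4512 ≈ 0.030807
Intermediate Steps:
K(q, S) = 5 (K(q, S) = 21 - 16 = 5)
N = 36 (N = 6² = 36)
M = 16 (M = (-32 + 36)² = 4² = 16)
(M - 155)/(-4517 + K(16, -45)) = (16 - 155)/(-4517 + 5) = -139/(-4512) = -139*(-1/4512) = 139/4512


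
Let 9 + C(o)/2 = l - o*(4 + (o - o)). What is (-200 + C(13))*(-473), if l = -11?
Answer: 162712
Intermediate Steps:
C(o) = -40 - 8*o (C(o) = -18 + 2*(-11 - o*(4 + (o - o))) = -18 + 2*(-11 - o*(4 + 0)) = -18 + 2*(-11 - o*4) = -18 + 2*(-11 - 4*o) = -18 + (-22 - 8*o) = -40 - 8*o)
(-200 + C(13))*(-473) = (-200 + (-40 - 8*13))*(-473) = (-200 + (-40 - 104))*(-473) = (-200 - 144)*(-473) = -344*(-473) = 162712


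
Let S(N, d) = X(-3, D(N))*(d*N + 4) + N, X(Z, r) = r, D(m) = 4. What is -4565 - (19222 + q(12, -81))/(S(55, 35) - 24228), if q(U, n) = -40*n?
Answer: -75103743/16457 ≈ -4563.6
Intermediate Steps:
S(N, d) = 16 + N + 4*N*d (S(N, d) = 4*(d*N + 4) + N = 4*(N*d + 4) + N = 4*(4 + N*d) + N = (16 + 4*N*d) + N = 16 + N + 4*N*d)
-4565 - (19222 + q(12, -81))/(S(55, 35) - 24228) = -4565 - (19222 - 40*(-81))/((16 + 55 + 4*55*35) - 24228) = -4565 - (19222 + 3240)/((16 + 55 + 7700) - 24228) = -4565 - 22462/(7771 - 24228) = -4565 - 22462/(-16457) = -4565 - 22462*(-1)/16457 = -4565 - 1*(-22462/16457) = -4565 + 22462/16457 = -75103743/16457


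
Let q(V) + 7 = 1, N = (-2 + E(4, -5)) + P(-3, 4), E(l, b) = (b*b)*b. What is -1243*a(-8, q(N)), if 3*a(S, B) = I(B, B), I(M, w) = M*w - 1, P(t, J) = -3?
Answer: -43505/3 ≈ -14502.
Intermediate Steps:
E(l, b) = b³ (E(l, b) = b²*b = b³)
I(M, w) = -1 + M*w
N = -130 (N = (-2 + (-5)³) - 3 = (-2 - 125) - 3 = -127 - 3 = -130)
q(V) = -6 (q(V) = -7 + 1 = -6)
a(S, B) = -⅓ + B²/3 (a(S, B) = (-1 + B*B)/3 = (-1 + B²)/3 = -⅓ + B²/3)
-1243*a(-8, q(N)) = -1243*(-⅓ + (⅓)*(-6)²) = -1243*(-⅓ + (⅓)*36) = -1243*(-⅓ + 12) = -1243*35/3 = -43505/3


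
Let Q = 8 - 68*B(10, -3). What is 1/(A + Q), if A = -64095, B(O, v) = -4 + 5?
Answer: -1/64155 ≈ -1.5587e-5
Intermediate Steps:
B(O, v) = 1
Q = -60 (Q = 8 - 68*1 = 8 - 68 = -60)
1/(A + Q) = 1/(-64095 - 60) = 1/(-64155) = -1/64155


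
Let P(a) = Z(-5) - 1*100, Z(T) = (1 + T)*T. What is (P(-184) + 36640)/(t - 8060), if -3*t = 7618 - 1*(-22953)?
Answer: -109680/54751 ≈ -2.0033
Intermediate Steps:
Z(T) = T*(1 + T)
P(a) = -80 (P(a) = -5*(1 - 5) - 1*100 = -5*(-4) - 100 = 20 - 100 = -80)
t = -30571/3 (t = -(7618 - 1*(-22953))/3 = -(7618 + 22953)/3 = -⅓*30571 = -30571/3 ≈ -10190.)
(P(-184) + 36640)/(t - 8060) = (-80 + 36640)/(-30571/3 - 8060) = 36560/(-54751/3) = 36560*(-3/54751) = -109680/54751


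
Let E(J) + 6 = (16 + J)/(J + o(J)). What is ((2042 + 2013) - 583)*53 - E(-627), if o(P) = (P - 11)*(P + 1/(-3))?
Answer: 220612016203/1198835 ≈ 1.8402e+5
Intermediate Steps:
o(P) = (-11 + P)*(-⅓ + P) (o(P) = (-11 + P)*(P - ⅓) = (-11 + P)*(-⅓ + P))
E(J) = -6 + (16 + J)/(11/3 + J² - 31*J/3) (E(J) = -6 + (16 + J)/(J + (11/3 + J² - 34*J/3)) = -6 + (16 + J)/(11/3 + J² - 31*J/3))
((2042 + 2013) - 583)*53 - E(-627) = ((2042 + 2013) - 583)*53 - 9*(-2 - 2*(-627)² + 21*(-627))/(11 - 31*(-627) + 3*(-627)²) = (4055 - 583)*53 - 9*(-2 - 2*393129 - 13167)/(11 + 19437 + 3*393129) = 3472*53 - 9*(-2 - 786258 - 13167)/(11 + 19437 + 1179387) = 184016 - 9*(-799427)/1198835 = 184016 - 1*(-7194843/1198835) = 184016 + 7194843/1198835 = 220612016203/1198835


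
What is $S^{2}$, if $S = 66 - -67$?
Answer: $17689$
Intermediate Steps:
$S = 133$ ($S = 66 + 67 = 133$)
$S^{2} = 133^{2} = 17689$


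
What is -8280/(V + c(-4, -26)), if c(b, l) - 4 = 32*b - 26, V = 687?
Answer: -2760/179 ≈ -15.419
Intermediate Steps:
c(b, l) = -22 + 32*b (c(b, l) = 4 + (32*b - 26) = 4 + (-26 + 32*b) = -22 + 32*b)
-8280/(V + c(-4, -26)) = -8280/(687 + (-22 + 32*(-4))) = -8280/(687 + (-22 - 128)) = -8280/(687 - 150) = -8280/537 = -8280*1/537 = -2760/179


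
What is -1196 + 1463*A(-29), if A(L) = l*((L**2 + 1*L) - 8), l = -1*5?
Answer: -5882456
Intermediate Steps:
l = -5
A(L) = 40 - 5*L - 5*L**2 (A(L) = -5*((L**2 + 1*L) - 8) = -5*((L**2 + L) - 8) = -5*((L + L**2) - 8) = -5*(-8 + L + L**2) = 40 - 5*L - 5*L**2)
-1196 + 1463*A(-29) = -1196 + 1463*(40 - 5*(-29) - 5*(-29)**2) = -1196 + 1463*(40 + 145 - 5*841) = -1196 + 1463*(40 + 145 - 4205) = -1196 + 1463*(-4020) = -1196 - 5881260 = -5882456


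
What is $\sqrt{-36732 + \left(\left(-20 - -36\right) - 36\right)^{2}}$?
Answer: $2 i \sqrt{9083} \approx 190.61 i$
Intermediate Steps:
$\sqrt{-36732 + \left(\left(-20 - -36\right) - 36\right)^{2}} = \sqrt{-36732 + \left(\left(-20 + 36\right) - 36\right)^{2}} = \sqrt{-36732 + \left(16 - 36\right)^{2}} = \sqrt{-36732 + \left(-20\right)^{2}} = \sqrt{-36732 + 400} = \sqrt{-36332} = 2 i \sqrt{9083}$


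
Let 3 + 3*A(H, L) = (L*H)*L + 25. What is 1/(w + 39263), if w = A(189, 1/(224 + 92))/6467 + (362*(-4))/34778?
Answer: 33687818485584/1322683452793753417 ≈ 2.5469e-5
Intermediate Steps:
A(H, L) = 22/3 + H*L²/3 (A(H, L) = -1 + ((L*H)*L + 25)/3 = -1 + ((H*L)*L + 25)/3 = -1 + (H*L² + 25)/3 = -1 + (25 + H*L²)/3 = -1 + (25/3 + H*L²/3) = 22/3 + H*L²/3)
w = -1364405731175/33687818485584 (w = (22/3 + (⅓)*189*(1/(224 + 92))²)/6467 + (362*(-4))/34778 = (22/3 + (⅓)*189*(1/316)²)*(1/6467) - 1448*1/34778 = (22/3 + (⅓)*189*(1/316)²)*(1/6467) - 724/17389 = (22/3 + (⅓)*189*(1/99856))*(1/6467) - 724/17389 = (22/3 + 63/99856)*(1/6467) - 724/17389 = (2197021/299568)*(1/6467) - 724/17389 = 2197021/1937306256 - 724/17389 = -1364405731175/33687818485584 ≈ -0.040501)
1/(w + 39263) = 1/(-1364405731175/33687818485584 + 39263) = 1/(1322683452793753417/33687818485584) = 33687818485584/1322683452793753417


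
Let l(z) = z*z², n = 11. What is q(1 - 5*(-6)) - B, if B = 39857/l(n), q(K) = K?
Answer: 1404/1331 ≈ 1.0548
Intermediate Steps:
l(z) = z³
B = 39857/1331 (B = 39857/(11³) = 39857/1331 ≈ 29.945)
q(1 - 5*(-6)) - B = (1 - 5*(-6)) - 1*39857/1331 = (1 + 30) - 39857/1331 = 31 - 39857/1331 = 1404/1331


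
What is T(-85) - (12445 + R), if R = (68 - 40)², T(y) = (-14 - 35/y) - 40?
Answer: -225804/17 ≈ -13283.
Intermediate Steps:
T(y) = -54 - 35/y
R = 784 (R = 28² = 784)
T(-85) - (12445 + R) = (-54 - 35/(-85)) - (12445 + 784) = (-54 - 35*(-1/85)) - 1*13229 = (-54 + 7/17) - 13229 = -911/17 - 13229 = -225804/17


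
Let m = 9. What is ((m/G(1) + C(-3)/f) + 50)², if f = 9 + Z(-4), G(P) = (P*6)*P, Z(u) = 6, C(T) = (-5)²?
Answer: 101761/36 ≈ 2826.7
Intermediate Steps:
C(T) = 25
G(P) = 6*P² (G(P) = (6*P)*P = 6*P²)
f = 15 (f = 9 + 6 = 15)
((m/G(1) + C(-3)/f) + 50)² = ((9/((6*1²)) + 25/15) + 50)² = ((9/((6*1)) + 25*(1/15)) + 50)² = ((9/6 + 5/3) + 50)² = ((9*(⅙) + 5/3) + 50)² = ((3/2 + 5/3) + 50)² = (19/6 + 50)² = (319/6)² = 101761/36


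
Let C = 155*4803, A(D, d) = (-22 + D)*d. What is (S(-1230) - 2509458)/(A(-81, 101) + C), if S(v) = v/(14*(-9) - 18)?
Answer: -60226787/17617488 ≈ -3.4186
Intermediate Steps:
A(D, d) = d*(-22 + D)
C = 744465
S(v) = -v/144 (S(v) = v/(-126 - 18) = v/(-144) = v*(-1/144) = -v/144)
(S(-1230) - 2509458)/(A(-81, 101) + C) = (-1/144*(-1230) - 2509458)/(101*(-22 - 81) + 744465) = (205/24 - 2509458)/(101*(-103) + 744465) = -60226787/(24*(-10403 + 744465)) = -60226787/24/734062 = -60226787/24*1/734062 = -60226787/17617488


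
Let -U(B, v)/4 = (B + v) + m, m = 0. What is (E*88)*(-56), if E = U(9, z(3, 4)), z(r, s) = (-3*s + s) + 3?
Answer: 78848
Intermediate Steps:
z(r, s) = 3 - 2*s (z(r, s) = -2*s + 3 = 3 - 2*s)
U(B, v) = -4*B - 4*v (U(B, v) = -4*((B + v) + 0) = -4*(B + v) = -4*B - 4*v)
E = -16 (E = -4*9 - 4*(3 - 2*4) = -36 - 4*(3 - 8) = -36 - 4*(-5) = -36 + 20 = -16)
(E*88)*(-56) = -16*88*(-56) = -1408*(-56) = 78848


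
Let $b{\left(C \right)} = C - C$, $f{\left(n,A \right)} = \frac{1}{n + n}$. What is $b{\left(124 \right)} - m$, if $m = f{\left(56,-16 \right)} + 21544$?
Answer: $- \frac{2412929}{112} \approx -21544.0$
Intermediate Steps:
$f{\left(n,A \right)} = \frac{1}{2 n}$
$b{\left(C \right)} = 0$
$m = \frac{2412929}{112}$ ($m = \frac{1}{2 \cdot 56} + 21544 = \frac{1}{2} \cdot \frac{1}{56} + 21544 = \frac{1}{112} + 21544 = \frac{2412929}{112} \approx 21544.0$)
$b{\left(124 \right)} - m = 0 - \frac{2412929}{112} = - \frac{2412929}{112}$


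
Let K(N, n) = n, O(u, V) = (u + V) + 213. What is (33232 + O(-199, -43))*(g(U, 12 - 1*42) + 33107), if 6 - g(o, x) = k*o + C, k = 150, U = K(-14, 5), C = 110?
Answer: 1070896359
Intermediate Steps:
O(u, V) = 213 + V + u (O(u, V) = (V + u) + 213 = 213 + V + u)
U = 5
g(o, x) = -104 - 150*o (g(o, x) = 6 - (150*o + 110) = 6 - (110 + 150*o) = 6 + (-110 - 150*o) = -104 - 150*o)
(33232 + O(-199, -43))*(g(U, 12 - 1*42) + 33107) = (33232 + (213 - 43 - 199))*((-104 - 150*5) + 33107) = (33232 - 29)*((-104 - 750) + 33107) = 33203*(-854 + 33107) = 33203*32253 = 1070896359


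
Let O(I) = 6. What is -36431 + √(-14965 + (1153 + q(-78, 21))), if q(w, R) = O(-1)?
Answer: -36431 + 3*I*√1534 ≈ -36431.0 + 117.5*I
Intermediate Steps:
q(w, R) = 6
-36431 + √(-14965 + (1153 + q(-78, 21))) = -36431 + √(-14965 + (1153 + 6)) = -36431 + √(-14965 + 1159) = -36431 + √(-13806) = -36431 + 3*I*√1534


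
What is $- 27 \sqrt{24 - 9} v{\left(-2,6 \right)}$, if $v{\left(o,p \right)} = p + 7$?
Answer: $- 351 \sqrt{15} \approx -1359.4$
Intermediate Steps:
$v{\left(o,p \right)} = 7 + p$
$- 27 \sqrt{24 - 9} v{\left(-2,6 \right)} = - 27 \sqrt{24 - 9} \left(7 + 6\right) = - 27 \sqrt{15} \cdot 13 = - 351 \sqrt{15}$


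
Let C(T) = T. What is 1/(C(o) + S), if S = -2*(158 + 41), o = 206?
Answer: -1/192 ≈ -0.0052083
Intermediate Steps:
S = -398 (S = -2*199 = -398)
1/(C(o) + S) = 1/(206 - 398) = 1/(-192) = -1/192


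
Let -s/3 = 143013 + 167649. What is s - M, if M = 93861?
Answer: -1025847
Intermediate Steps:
s = -931986 (s = -3*(143013 + 167649) = -3*310662 = -931986)
s - M = -931986 - 1*93861 = -931986 - 93861 = -1025847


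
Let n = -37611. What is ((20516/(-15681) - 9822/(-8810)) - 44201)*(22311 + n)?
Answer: 3114252595781880/4604987 ≈ 6.7628e+8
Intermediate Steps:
((20516/(-15681) - 9822/(-8810)) - 44201)*(22311 + n) = ((20516/(-15681) - 9822/(-8810)) - 44201)*(22311 - 37611) = ((20516*(-1/15681) - 9822*(-1/8810)) - 44201)*(-15300) = ((-20516/15681 + 4911/4405) - 44201)*(-15300) = (-13363589/69074805 - 44201)*(-15300) = -3053188819394/69074805*(-15300) = 3114252595781880/4604987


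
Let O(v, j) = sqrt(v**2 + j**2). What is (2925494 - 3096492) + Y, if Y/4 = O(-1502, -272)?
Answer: -170998 + 8*sqrt(582497) ≈ -1.6489e+5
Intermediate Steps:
O(v, j) = sqrt(j**2 + v**2)
Y = 8*sqrt(582497) (Y = 4*sqrt((-272)**2 + (-1502)**2) = 4*sqrt(73984 + 2256004) = 4*sqrt(2329988) = 4*(2*sqrt(582497)) = 8*sqrt(582497) ≈ 6105.7)
(2925494 - 3096492) + Y = (2925494 - 3096492) + 8*sqrt(582497) = -170998 + 8*sqrt(582497)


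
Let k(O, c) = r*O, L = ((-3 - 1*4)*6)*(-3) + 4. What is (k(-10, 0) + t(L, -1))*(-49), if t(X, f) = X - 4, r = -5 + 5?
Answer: -6174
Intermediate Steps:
L = 130 (L = ((-3 - 4)*6)*(-3) + 4 = -7*6*(-3) + 4 = -42*(-3) + 4 = 126 + 4 = 130)
r = 0
k(O, c) = 0 (k(O, c) = 0*O = 0)
t(X, f) = -4 + X
(k(-10, 0) + t(L, -1))*(-49) = (0 + (-4 + 130))*(-49) = (0 + 126)*(-49) = 126*(-49) = -6174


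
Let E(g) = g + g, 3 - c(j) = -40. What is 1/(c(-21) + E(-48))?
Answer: -1/53 ≈ -0.018868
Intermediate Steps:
c(j) = 43 (c(j) = 3 - 1*(-40) = 3 + 40 = 43)
E(g) = 2*g
1/(c(-21) + E(-48)) = 1/(43 + 2*(-48)) = 1/(43 - 96) = 1/(-53) = -1/53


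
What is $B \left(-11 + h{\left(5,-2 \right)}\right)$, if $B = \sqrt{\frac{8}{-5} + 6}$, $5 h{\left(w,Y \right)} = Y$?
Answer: $- \frac{57 \sqrt{110}}{25} \approx -23.913$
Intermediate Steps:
$h{\left(w,Y \right)} = \frac{Y}{5}$
$B = \frac{\sqrt{110}}{5}$ ($B = \sqrt{8 \left(- \frac{1}{5}\right) + 6} = \sqrt{- \frac{8}{5} + 6} = \sqrt{\frac{22}{5}} = \frac{\sqrt{110}}{5} \approx 2.0976$)
$B \left(-11 + h{\left(5,-2 \right)}\right) = \frac{\sqrt{110}}{5} \left(-11 + \frac{1}{5} \left(-2\right)\right) = \frac{\sqrt{110}}{5} \left(-11 - \frac{2}{5}\right) = \frac{\sqrt{110}}{5} \left(- \frac{57}{5}\right) = - \frac{57 \sqrt{110}}{25}$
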